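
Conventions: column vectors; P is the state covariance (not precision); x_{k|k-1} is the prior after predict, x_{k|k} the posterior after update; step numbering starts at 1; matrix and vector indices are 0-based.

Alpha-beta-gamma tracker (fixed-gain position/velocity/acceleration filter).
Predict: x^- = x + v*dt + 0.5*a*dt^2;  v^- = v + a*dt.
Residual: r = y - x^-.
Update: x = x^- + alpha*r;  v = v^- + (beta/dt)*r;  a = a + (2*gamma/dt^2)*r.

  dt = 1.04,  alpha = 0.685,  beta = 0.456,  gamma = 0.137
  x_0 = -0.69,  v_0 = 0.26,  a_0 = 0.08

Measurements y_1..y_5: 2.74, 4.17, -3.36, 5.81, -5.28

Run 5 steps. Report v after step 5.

v_post = -3.3617

step 1: x_pred=-0.3763  r=3.1163  x^+=1.7584  v^+=1.7096  a^+=0.8695
step 2: x_pred=4.0065  r=0.1635  x^+=4.1185  v^+=2.6855  a^+=0.9109
step 3: x_pred=7.4040  r=-10.7640  x^+=0.0307  v^+=-1.0868  a^+=-1.8160
step 4: x_pred=-2.0817  r=7.8917  x^+=3.3241  v^+=0.4848  a^+=0.1832
step 5: x_pred=3.9274  r=-9.2074  x^+=-2.3797  v^+=-3.3617  a^+=-2.1493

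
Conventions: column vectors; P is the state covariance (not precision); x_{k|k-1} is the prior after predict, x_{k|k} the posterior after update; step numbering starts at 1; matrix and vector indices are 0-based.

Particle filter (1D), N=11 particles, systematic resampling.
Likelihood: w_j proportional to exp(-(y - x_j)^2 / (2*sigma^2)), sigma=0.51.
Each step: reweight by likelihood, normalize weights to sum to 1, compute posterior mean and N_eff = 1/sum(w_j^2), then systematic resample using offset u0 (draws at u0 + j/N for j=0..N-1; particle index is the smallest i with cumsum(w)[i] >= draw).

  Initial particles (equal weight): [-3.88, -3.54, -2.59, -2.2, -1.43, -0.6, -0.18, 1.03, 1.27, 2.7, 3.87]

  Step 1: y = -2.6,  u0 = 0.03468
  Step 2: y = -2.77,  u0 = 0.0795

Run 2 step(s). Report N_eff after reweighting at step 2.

step 1: w=[0.0211, 0.0900, 0.4917, 0.3616, 0.0354, 0.0002, 0.0000, 0.0000, 0.0000, 0.0000, 0.0000]  mean=-2.5201  Neff=2.6155  idx=[1, 2, 2, 2, 2, 2, 2, 3, 3, 3, 3]
step 2: w=[0.0395, 0.1160, 0.1160, 0.1160, 0.1160, 0.1160, 0.1160, 0.0661, 0.0661, 0.0661, 0.0661]  mean=-2.5244  Neff=10.0209  idx=[1, 2, 2, 3, 4, 5, 6, 6, 8, 9, 10]

N_eff = 10.0209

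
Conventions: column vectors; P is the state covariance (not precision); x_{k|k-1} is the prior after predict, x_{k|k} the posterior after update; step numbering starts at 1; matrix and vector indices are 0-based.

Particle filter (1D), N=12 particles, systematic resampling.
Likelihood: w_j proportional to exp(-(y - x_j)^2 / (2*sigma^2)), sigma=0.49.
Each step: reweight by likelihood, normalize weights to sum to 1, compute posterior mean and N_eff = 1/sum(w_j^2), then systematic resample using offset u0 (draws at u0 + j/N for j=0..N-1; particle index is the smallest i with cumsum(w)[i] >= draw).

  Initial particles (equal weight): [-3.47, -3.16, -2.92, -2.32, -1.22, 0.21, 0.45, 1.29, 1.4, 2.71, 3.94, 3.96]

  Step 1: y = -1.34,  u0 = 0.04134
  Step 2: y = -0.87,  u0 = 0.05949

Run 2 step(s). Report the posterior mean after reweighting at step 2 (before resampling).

step 1: w=[0.0001, 0.0009, 0.0049, 0.1208, 0.8662, 0.0060, 0.0011, 0.0000, 0.0000, 0.0000, 0.0000, 0.0000]  mean=-1.3527  Neff=1.3073  idx=[3, 3, 4, 4, 4, 4, 4, 4, 4, 4, 4, 4]
step 2: w=[0.0016, 0.0016, 0.0997, 0.0997, 0.0997, 0.0997, 0.0997, 0.0997, 0.0997, 0.0997, 0.0997, 0.0997]  mean=-1.2236  Neff=10.0643  idx=[2, 3, 4, 5, 5, 6, 7, 8, 9, 10, 10, 11]

post_mean = -1.2236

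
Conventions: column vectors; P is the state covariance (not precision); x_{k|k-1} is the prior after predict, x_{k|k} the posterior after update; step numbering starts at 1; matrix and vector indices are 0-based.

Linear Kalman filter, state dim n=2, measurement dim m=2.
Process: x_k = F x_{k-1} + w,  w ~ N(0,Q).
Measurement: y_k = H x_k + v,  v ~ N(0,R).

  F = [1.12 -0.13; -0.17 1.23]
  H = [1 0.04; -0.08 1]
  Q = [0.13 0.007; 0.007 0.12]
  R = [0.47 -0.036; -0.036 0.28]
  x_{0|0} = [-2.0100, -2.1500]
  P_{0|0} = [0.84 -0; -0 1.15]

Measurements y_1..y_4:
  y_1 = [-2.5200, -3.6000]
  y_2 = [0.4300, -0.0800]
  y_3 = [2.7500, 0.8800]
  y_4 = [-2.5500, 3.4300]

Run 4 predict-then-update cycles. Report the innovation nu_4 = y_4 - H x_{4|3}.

step 1: x^-=[-1.9717, -2.3028]  P^-=[1.2031 -0.3368; -0.3368 1.8841]  S=[1.6492 -0.3926; -0.3926 2.2257]  K=[0.7046 -0.0703; 0.0479 0.8671]  nu=[-0.4562, -1.4549]  x^+=[-2.1909, -3.5862]  P^+=[0.3344 -0.0183; -0.0183 0.2396]
step 2: x^-=[-1.9876, -4.0386]  P^-=[0.5589 -0.1206; -0.1206 0.4998]  S=[1.0200 -0.1809; -0.1809 0.8027]  K=[0.5278 -0.0870; 0.0145 0.6380]  nu=[2.5791, 3.7996]  x^+=[-0.9569, -1.5771]  P^+=[0.2521 -0.0232; -0.0232 0.1763]
step 3: x^-=[-0.8667, -1.7771]  P^-=[0.4560 -0.1016; -0.1016 0.4036]  S=[0.9185 -0.1576; -0.1576 0.7028]  K=[0.4766 -0.0896; 0.0078 0.5876]  nu=[3.6878, 2.5878]  x^+=[0.6591, -0.2278]  P^+=[0.2282 -0.0240; -0.0240 0.1623]
step 4: x^-=[0.7678, -0.3922]  P^-=[0.4260 -0.0960; -0.0960 0.3822]  S=[0.8889 -0.1505; -0.1505 0.6803]  K=[0.4597 -0.0895; 0.0065 0.5746]  nu=[-3.3021, 3.8837]  x^+=[-1.0979, 1.8178]  P^+=[0.2203 -0.0240; -0.0240 0.1587]

innov = [-3.3021, 3.8837]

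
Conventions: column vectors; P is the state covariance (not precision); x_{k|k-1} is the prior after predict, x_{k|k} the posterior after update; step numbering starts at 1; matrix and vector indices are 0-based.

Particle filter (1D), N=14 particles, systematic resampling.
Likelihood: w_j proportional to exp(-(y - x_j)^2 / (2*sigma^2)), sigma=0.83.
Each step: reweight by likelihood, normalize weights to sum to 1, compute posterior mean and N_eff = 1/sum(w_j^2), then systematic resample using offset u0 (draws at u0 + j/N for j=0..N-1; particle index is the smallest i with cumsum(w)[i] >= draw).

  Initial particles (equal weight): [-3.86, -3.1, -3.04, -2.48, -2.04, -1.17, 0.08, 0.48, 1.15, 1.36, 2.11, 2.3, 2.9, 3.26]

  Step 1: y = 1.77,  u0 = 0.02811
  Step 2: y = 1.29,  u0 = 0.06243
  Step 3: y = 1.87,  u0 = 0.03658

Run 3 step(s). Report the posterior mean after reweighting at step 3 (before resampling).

post_mean = 1.6312

step 1: w=[0.0000, 0.0000, 0.0000, 0.0000, 0.0000, 0.0004, 0.0286, 0.0679, 0.1720, 0.2012, 0.2090, 0.1854, 0.0900, 0.0454]  mean=1.7822  Neff=6.1075  idx=[6, 8, 8, 8, 9, 9, 9, 10, 10, 10, 11, 11, 12, 13]
step 2: w=[0.0372, 0.1060, 0.1060, 0.1060, 0.1071, 0.1071, 0.1071, 0.0660, 0.0660, 0.0660, 0.0513, 0.0513, 0.0164, 0.0064]  mean=1.5280  Neff=11.3415  idx=[1, 1, 2, 3, 3, 4, 5, 5, 6, 7, 8, 9, 10, 12]
step 3: w=[0.0626, 0.0626, 0.0626, 0.0626, 0.0626, 0.0756, 0.0756, 0.0756, 0.0756, 0.0875, 0.0875, 0.0875, 0.0798, 0.0423]  mean=1.6312  Neff=13.5905  idx=[0, 1, 2, 4, 5, 6, 7, 7, 8, 9, 10, 11, 12, 13]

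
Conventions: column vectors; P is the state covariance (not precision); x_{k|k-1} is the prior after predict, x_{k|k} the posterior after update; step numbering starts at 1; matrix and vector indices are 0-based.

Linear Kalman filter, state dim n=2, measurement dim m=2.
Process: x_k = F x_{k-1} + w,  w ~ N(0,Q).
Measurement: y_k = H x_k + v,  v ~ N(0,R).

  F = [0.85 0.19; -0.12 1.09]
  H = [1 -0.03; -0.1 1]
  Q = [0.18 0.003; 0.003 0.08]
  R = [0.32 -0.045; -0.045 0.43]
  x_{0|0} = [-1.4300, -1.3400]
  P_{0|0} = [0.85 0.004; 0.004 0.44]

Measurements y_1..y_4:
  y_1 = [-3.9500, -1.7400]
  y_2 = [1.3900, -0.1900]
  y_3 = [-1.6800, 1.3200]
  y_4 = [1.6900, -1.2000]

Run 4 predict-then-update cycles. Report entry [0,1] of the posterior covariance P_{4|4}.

P_post[0,1] = 0.0102

step 1: x^-=[-1.4701, -1.2890]  P^-=[0.8113 0.0110; 0.0110 0.6140]  S=[1.1312 -0.1335; -0.1335 1.0499]  K=[0.7198 0.0248; 0.0633 0.5918]  nu=[-2.5186, -0.5980]  x^+=[-3.2979, -1.8023]  P^+=[0.2293 0.0012; 0.0012 0.2517]
step 2: x^-=[-3.1456, -1.5688]  P^-=[0.3551 0.0328; 0.0328 0.3821]  S=[0.6735 -0.0591; -0.0591 0.8091]  K=[0.5289 0.0353; 0.0732 0.4735]  nu=[4.4886, 1.0642]  x^+=[-0.7340, -0.7361]  P^+=[0.1679 0.0082; 0.0082 0.2011]
step 3: x^-=[-0.7638, -0.7143]  P^-=[0.3112 0.0349; 0.0349 0.3193]  S=[0.6294 -0.0507; -0.0507 0.7454]  K=[0.4959 0.0388; 0.0748 0.4287]  nu=[-0.9376, 1.9579]  x^+=[-1.1528, 0.0550]  P^+=[0.1572 0.0101; 0.0101 0.1820]
step 4: x^-=[-0.9695, 0.1983]  P^-=[0.3034 0.0338; 0.0338 0.2958]  S=[0.6217 -0.0503; -0.0503 0.7221]  K=[0.4896 0.0389; 0.0733 0.4101]  nu=[2.6654, -1.4952]  x^+=[0.2774, -0.2197]  P^+=[0.1552 0.0102; 0.0102 0.1741]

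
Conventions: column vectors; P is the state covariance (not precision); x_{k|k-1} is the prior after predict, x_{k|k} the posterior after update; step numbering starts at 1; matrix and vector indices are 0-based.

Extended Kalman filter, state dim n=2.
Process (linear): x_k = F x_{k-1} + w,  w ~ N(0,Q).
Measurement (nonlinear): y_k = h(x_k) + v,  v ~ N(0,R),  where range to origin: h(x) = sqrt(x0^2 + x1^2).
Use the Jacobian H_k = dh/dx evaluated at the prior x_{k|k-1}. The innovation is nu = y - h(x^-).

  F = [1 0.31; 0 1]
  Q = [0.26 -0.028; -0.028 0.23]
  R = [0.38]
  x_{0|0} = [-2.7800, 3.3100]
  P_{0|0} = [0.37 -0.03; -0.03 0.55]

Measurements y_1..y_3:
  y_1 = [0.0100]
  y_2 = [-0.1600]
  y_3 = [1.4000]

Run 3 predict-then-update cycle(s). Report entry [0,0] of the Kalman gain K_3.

step 1: x^-=[-1.7539, 3.3100]  P^-=[0.6643 0.1125; 0.1125 0.7800]  H_jac=[-0.4682 0.8836]  S=[1.0415]  K=[-0.2032; 0.6112]  nu=[-3.7360]  x^+=[-0.9949, 1.0267]  P^+=[0.6213 0.2418; 0.2418 0.3910]
step 2: x^-=[-0.6766, 1.0267]  P^-=[1.0688 0.3350; 0.3350 0.6210]  H_jac=[-0.5503 0.8350]  S=[0.8287]  K=[-0.3721; 0.4032]  nu=[-1.3896]  x^+=[-0.1595, 0.4664]  P^+=[0.9540 0.4594; 0.4594 0.4862]
step 3: x^-=[-0.0150, 0.4664]  P^-=[1.5456 0.5821; 0.5821 0.7162]  H_jac=[-0.0321 0.9995]  S=[1.0598]  K=[0.5022; 0.6579]  nu=[0.9334]  x^+=[0.4538, 1.0804]  P^+=[1.2783 0.2319; 0.2319 0.2576]

K[0,0] = 0.5022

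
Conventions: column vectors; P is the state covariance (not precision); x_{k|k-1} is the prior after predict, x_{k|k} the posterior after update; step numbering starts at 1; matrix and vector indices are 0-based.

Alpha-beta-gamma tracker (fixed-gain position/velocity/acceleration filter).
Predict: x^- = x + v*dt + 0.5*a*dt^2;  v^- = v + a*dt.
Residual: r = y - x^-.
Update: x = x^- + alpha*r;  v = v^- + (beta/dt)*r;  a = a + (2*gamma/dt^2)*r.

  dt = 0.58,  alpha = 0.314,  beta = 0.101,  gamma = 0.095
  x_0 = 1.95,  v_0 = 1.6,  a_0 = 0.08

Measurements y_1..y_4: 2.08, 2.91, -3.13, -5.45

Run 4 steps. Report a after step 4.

step 1: x_pred=2.8915  r=-0.8115  x^+=2.6367  v^+=1.5051  a^+=-0.3783
step 2: x_pred=3.4460  r=-0.5360  x^+=3.2777  v^+=1.1923  a^+=-0.6810
step 3: x_pred=3.8547  r=-6.9847  x^+=1.6615  v^+=-0.4190  a^+=-4.6260
step 4: x_pred=0.6404  r=-6.0904  x^+=-1.2720  v^+=-4.1626  a^+=-8.0659

a_post = -8.0659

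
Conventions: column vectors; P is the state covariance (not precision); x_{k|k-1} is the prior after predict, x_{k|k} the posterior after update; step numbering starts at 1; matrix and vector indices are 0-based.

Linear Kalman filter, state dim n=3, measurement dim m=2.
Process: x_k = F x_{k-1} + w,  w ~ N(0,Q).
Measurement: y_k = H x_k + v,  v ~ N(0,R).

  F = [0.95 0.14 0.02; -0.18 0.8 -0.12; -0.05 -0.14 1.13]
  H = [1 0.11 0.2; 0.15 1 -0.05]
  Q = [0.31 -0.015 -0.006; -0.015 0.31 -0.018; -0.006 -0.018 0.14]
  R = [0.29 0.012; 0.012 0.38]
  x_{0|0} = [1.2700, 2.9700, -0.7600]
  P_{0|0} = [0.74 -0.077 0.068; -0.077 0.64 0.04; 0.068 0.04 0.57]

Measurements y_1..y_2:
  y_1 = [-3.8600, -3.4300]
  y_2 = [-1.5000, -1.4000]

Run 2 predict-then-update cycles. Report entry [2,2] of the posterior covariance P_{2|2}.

step 1: x^-=[1.6071, 2.2386, -1.3381]  P^-=[0.9729 -0.1358 0.0491; -0.1358 0.7692 -0.1358; 0.0491 -0.1358 0.8608]  S=[1.2905 0.0685; 0.0685 1.1453]  K=[0.7520 -0.0383; -0.0960 0.6655; 0.1684 -0.1597]  nu=[-5.4457, -5.9766]  x^+=[-2.2593, -1.2156, -1.3003]  P^+=[0.2454 -0.0480 -0.1126; -0.0480 0.2588 -0.0019; -0.1126 -0.0019 0.7987]
step 2: x^-=[-2.3426, -0.4098, -1.1861]  P^-=[0.5198 -0.0519 -0.1190; -0.0519 0.5044 -0.1318; -0.1190 -0.1318 1.1782]  S=[0.7982 0.0577; 0.0577 0.8985]  K=[0.6145 -0.0038; -0.0693 0.5645; 0.1453 -0.2415]  nu=[1.1249, -0.6981]  x^+=[-1.6486, -0.8819, -0.8540]  P^+=[0.2186 -0.0360 -0.1826; -0.0360 0.2187 -0.0070; -0.1826 -0.0070 1.1129]

P_post[2,2] = 1.1129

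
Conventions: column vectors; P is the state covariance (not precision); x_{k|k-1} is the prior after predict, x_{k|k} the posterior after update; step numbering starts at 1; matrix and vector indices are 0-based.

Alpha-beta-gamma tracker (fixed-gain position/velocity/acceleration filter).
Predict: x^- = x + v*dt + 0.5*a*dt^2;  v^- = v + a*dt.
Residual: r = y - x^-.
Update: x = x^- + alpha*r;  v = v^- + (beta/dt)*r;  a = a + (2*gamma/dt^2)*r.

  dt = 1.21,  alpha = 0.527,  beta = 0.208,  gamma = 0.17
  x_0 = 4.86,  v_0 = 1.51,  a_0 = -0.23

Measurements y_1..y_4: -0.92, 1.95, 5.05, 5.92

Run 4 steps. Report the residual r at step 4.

resid = 8.2035

step 1: x_pred=6.5187  r=-7.4387  x^+=2.5985  v^+=-0.0470  a^+=-1.9575
step 2: x_pred=1.1087  r=0.8413  x^+=1.5520  v^+=-2.2709  a^+=-1.7621
step 3: x_pred=-2.4857  r=7.5357  x^+=1.4856  v^+=-3.1076  a^+=-0.0121
step 4: x_pred=-2.2835  r=8.2035  x^+=2.0398  v^+=-1.7121  a^+=1.8929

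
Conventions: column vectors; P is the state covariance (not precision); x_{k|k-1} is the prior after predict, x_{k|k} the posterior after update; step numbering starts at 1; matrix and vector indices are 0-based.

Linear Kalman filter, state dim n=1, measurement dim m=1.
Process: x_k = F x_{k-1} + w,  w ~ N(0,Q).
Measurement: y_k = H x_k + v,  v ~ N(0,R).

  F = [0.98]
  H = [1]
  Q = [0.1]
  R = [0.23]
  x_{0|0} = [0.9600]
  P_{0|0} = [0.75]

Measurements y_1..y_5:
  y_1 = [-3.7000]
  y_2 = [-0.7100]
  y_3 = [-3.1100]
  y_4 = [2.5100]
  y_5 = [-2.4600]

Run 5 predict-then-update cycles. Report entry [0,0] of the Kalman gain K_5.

step 1: x^-=[0.9408]  P^-=[0.8203]  S=[1.0503]  K=[0.7810]  nu=[-4.6408]  x^+=[-2.6837]  P^+=[0.1796]
step 2: x^-=[-2.6301]  P^-=[0.2725]  S=[0.5025]  K=[0.5423]  nu=[1.9201]  x^+=[-1.5888]  P^+=[0.1247]
step 3: x^-=[-1.5570]  P^-=[0.2198]  S=[0.4498]  K=[0.4887]  nu=[-1.5530]  x^+=[-2.3159]  P^+=[0.1124]
step 4: x^-=[-2.2696]  P^-=[0.2079]  S=[0.4379]  K=[0.4748]  nu=[4.7796]  x^+=[-0.0002]  P^+=[0.1092]
step 5: x^-=[-0.0002]  P^-=[0.2049]  S=[0.4349]  K=[0.4711]  nu=[-2.4598]  x^+=[-1.1590]  P^+=[0.1084]

K[0,0] = 0.4711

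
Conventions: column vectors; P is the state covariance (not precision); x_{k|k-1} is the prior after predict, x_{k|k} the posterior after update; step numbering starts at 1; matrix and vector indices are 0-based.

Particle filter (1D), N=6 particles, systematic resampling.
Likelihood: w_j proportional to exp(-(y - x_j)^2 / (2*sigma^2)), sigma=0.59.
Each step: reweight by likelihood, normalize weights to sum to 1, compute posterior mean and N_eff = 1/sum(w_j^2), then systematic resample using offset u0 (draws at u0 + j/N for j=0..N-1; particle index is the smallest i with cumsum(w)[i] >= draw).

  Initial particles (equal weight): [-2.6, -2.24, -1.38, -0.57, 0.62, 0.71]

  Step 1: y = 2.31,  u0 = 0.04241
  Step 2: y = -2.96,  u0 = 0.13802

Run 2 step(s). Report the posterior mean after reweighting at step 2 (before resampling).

post_mean = 0.6453

step 1: w=[0.0000, 0.0000, 0.0000, 0.0002, 0.3952, 0.6047]  mean=0.6742  Neff=1.9165  idx=[4, 4, 4, 5, 5, 5]
step 2: w=[0.2395, 0.2395, 0.2395, 0.0938, 0.0938, 0.0938]  mean=0.6453  Neff=5.0376  idx=[0, 1, 1, 2, 3, 5]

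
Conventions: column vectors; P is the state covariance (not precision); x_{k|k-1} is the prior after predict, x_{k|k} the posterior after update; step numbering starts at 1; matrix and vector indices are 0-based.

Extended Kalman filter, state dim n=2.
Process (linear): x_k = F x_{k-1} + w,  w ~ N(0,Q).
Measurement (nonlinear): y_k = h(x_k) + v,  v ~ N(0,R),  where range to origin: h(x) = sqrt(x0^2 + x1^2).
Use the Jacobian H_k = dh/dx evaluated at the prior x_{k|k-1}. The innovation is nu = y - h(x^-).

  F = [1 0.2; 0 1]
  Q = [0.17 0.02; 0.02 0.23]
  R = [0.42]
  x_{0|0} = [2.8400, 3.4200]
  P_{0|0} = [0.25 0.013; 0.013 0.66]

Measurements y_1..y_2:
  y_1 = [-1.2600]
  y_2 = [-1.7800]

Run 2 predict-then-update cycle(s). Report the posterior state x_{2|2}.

x_post = [-0.2583, 0.1330]

step 1: x^-=[3.5240, 3.4200]  P^-=[0.4516 0.1650; 0.1650 0.8900]  H_jac=[0.7176 0.6964]  S=[1.2492]  K=[0.3514; 0.5910]  nu=[-6.1707]  x^+=[1.3555, -0.2268]  P^+=[0.2973 -0.0944; -0.0944 0.4537]
step 2: x^-=[1.3101, -0.2268]  P^-=[0.4477 0.0163; 0.0163 0.6837]  H_jac=[0.9853 -0.1706]  S=[0.8691]  K=[0.5044; -0.1157]  nu=[-3.1096]  x^+=[-0.2583, 0.1330]  P^+=[0.2266 0.0670; 0.0670 0.6721]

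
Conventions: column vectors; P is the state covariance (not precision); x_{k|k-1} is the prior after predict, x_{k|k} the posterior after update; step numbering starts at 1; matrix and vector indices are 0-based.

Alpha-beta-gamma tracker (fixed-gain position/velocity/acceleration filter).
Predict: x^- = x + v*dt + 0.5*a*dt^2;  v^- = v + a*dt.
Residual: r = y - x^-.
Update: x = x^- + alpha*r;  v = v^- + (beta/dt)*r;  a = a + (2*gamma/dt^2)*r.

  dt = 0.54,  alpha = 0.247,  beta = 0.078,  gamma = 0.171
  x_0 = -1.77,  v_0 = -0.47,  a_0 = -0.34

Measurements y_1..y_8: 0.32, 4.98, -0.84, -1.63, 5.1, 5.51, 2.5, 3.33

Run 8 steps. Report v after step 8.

step 1: x_pred=-2.0734  r=2.3934  x^+=-1.4822  v^+=-0.3079  a^+=2.4670
step 2: x_pred=-1.2888  r=6.2688  x^+=0.2596  v^+=1.9298  a^+=9.8193
step 3: x_pred=2.7334  r=-3.5734  x^+=1.8507  v^+=6.7161  a^+=5.6283
step 4: x_pred=6.2980  r=-7.9280  x^+=4.3398  v^+=8.6102  a^+=-3.6700
step 5: x_pred=8.4542  r=-3.3542  x^+=7.6257  v^+=6.1439  a^+=-7.6040
step 6: x_pred=9.8348  r=-4.3248  x^+=8.7666  v^+=1.4131  a^+=-12.6763
step 7: x_pred=7.6814  r=-5.1814  x^+=6.4016  v^+=-6.1805  a^+=-18.7533
step 8: x_pred=0.3299  r=3.0001  x^+=1.0709  v^+=-15.8739  a^+=-15.2347

v_post = -15.8739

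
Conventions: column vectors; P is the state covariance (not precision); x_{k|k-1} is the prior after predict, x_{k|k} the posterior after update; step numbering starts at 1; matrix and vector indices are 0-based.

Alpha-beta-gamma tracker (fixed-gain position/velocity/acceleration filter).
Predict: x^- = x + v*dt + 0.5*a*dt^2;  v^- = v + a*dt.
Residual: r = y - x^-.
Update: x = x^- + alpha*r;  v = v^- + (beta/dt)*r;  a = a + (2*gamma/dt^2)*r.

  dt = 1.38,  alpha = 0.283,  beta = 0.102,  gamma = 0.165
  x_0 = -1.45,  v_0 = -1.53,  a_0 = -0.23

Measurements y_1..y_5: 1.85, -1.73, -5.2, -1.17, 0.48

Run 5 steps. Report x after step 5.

x_post = 1.3224

step 1: x_pred=-3.7804  r=5.6304  x^+=-2.1870  v^+=-1.4312  a^+=0.7457
step 2: x_pred=-3.4521  r=1.7221  x^+=-2.9647  v^+=-0.2750  a^+=1.0441
step 3: x_pred=-2.3500  r=-2.8500  x^+=-3.1566  v^+=0.9552  a^+=0.5502
step 4: x_pred=-1.3145  r=0.1445  x^+=-1.2736  v^+=1.7252  a^+=0.5752
step 5: x_pred=1.6549  r=-1.1749  x^+=1.3224  v^+=2.4322  a^+=0.3717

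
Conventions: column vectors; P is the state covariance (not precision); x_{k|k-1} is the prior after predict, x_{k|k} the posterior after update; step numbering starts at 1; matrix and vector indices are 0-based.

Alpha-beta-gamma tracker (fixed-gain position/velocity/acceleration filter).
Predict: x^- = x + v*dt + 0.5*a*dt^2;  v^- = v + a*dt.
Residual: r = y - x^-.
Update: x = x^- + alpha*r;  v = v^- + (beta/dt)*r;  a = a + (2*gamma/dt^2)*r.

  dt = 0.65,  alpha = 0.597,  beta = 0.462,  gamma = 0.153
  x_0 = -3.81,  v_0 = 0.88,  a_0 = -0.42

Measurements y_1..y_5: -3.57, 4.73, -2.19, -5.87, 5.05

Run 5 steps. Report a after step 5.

a_post = 0.8372

step 1: x_pred=-3.3267  r=-0.2433  x^+=-3.4720  v^+=0.4341  a^+=-0.5962
step 2: x_pred=-3.3157  r=8.0457  x^+=1.4876  v^+=5.7652  a^+=5.2310
step 3: x_pred=6.3400  r=-8.5300  x^+=1.2476  v^+=3.1025  a^+=-0.9469
step 4: x_pred=3.0642  r=-8.9342  x^+=-2.2695  v^+=-3.8631  a^+=-7.4176
step 5: x_pred=-6.3475  r=11.3975  x^+=0.4568  v^+=-0.5836  a^+=0.8372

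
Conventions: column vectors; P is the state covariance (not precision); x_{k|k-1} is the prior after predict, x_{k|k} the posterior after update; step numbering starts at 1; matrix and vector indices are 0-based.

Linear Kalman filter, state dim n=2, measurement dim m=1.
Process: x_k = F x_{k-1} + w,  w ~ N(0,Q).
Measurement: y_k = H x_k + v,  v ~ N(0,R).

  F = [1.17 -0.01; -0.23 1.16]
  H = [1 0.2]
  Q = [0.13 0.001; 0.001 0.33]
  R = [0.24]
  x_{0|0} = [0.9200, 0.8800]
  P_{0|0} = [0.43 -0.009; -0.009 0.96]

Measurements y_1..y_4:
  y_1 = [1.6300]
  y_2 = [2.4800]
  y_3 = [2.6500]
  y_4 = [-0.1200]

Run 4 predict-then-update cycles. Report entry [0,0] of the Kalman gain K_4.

step 1: x^-=[1.0676, 0.8092]  P^-=[0.7189 -0.1381; -0.1381 1.6493]  S=[0.9697]  K=[0.7129; 0.1978]  nu=[0.4006]  x^+=[1.3532, 0.8884]  P^+=[0.2261 -0.2748; -0.2748 1.6114]
step 2: x^-=[1.5743, 0.7193]  P^-=[0.4461 -0.4521; -0.4521 2.6569]  S=[0.6115]  K=[0.5816; 0.1296]  nu=[0.7618]  x^+=[2.0174, 0.8181]  P^+=[0.2392 -0.4982; -0.4982 2.6466]
step 3: x^-=[2.3522, 0.4850]  P^-=[0.4694 -0.7714; -0.7714 4.1698]  S=[0.5676]  K=[0.5551; 0.1102]  nu=[0.2008]  x^+=[2.4637, 0.5071]  P^+=[0.2945 -0.8061; -0.8061 4.1629]
step 4: x^-=[2.8774, 0.0216]  P^-=[0.5524 -1.2225; -1.2225 6.3773]  S=[0.5585]  K=[0.5513; 0.0949]  nu=[-3.0017]  x^+=[1.2226, -0.2633]  P^+=[0.3826 -1.2517; -1.2517 6.3723]

K[0,0] = 0.5513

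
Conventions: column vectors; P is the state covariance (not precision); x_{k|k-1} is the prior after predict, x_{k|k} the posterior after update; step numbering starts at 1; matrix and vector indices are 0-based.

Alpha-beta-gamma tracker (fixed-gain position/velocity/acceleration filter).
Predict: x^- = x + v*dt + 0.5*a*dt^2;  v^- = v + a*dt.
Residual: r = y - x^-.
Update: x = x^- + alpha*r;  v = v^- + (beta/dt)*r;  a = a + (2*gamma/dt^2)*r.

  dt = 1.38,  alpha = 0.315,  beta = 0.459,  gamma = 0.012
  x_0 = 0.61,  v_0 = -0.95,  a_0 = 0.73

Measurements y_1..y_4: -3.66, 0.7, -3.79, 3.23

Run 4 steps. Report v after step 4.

v_post = 2.2372

step 1: x_pred=-0.0059  r=-3.6541  x^+=-1.1569  v^+=-1.1580  a^+=0.6839
step 2: x_pred=-2.1037  r=2.8037  x^+=-1.2205  v^+=0.7184  a^+=0.7193
step 3: x_pred=0.4558  r=-4.2458  x^+=-0.8817  v^+=0.2988  a^+=0.6658
step 4: x_pred=0.1647  r=3.0653  x^+=1.1303  v^+=2.2372  a^+=0.7044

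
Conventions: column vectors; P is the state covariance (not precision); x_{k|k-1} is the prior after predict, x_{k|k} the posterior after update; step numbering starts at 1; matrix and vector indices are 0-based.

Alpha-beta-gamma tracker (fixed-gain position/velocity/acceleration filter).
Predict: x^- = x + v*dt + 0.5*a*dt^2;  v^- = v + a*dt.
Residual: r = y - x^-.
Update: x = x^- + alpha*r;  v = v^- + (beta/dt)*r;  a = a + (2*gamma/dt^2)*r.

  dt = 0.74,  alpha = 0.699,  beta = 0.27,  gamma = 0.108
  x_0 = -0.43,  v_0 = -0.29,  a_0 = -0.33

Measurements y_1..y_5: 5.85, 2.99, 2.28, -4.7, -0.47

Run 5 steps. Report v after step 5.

v_post = -3.3740

step 1: x_pred=-0.7350  r=6.5850  x^+=3.8679  v^+=1.8684  a^+=2.2674
step 2: x_pred=5.8714  r=-2.8814  x^+=3.8573  v^+=2.4950  a^+=1.1309
step 3: x_pred=6.0132  r=-3.7332  x^+=3.4037  v^+=1.9697  a^+=-0.3417
step 4: x_pred=4.7677  r=-9.4677  x^+=-1.8502  v^+=-1.7376  a^+=-4.0762
step 5: x_pred=-4.2521  r=3.7821  x^+=-1.6084  v^+=-3.3740  a^+=-2.5844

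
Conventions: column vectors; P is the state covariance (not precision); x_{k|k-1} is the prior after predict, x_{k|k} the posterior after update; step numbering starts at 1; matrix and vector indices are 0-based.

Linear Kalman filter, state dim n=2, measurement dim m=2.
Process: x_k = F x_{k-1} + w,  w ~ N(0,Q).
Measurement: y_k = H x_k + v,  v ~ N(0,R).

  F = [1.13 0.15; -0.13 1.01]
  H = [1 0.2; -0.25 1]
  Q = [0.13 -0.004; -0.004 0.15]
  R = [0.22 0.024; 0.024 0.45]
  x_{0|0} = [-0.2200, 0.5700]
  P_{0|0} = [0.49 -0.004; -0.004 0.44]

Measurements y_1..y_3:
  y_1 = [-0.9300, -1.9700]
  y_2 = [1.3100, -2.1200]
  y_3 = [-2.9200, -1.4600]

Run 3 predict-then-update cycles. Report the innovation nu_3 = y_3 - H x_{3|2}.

step 1: x^-=[-0.1631, 0.6043]  P^-=[0.7642 -0.0138; -0.0138 0.6082]  S=[1.0030 -0.0585; -0.0585 1.1128]  K=[0.7507 -0.1446; 0.1400 0.5570]  nu=[-0.8878, -2.6151]  x^+=[-0.4514, -0.9765]  P^+=[0.1630 -0.0063; -0.0063 0.2524]
step 2: x^-=[-0.6566, -0.9276]  P^-=[0.3416 0.0032; 0.0032 0.4119]  S=[0.5794 0.0240; 0.0240 0.8816]  K=[0.5953 -0.1094; 0.1285 0.4628]  nu=[2.1521, -1.3565]  x^+=[0.7730, -1.2787]  P^+=[0.1289 -0.0027; -0.0027 0.2107]
step 3: x^-=[0.6816, -1.3920]  P^-=[0.2984 0.0059; 0.0059 0.3678]  S=[0.5355 0.0286; 0.0286 0.8335]  K=[0.5649 -0.1018; 0.1252 0.4352]  nu=[-3.3232, 0.1024]  x^+=[-1.2060, -1.7634]  P^+=[0.1222 -0.0017; -0.0017 0.1984]

innov = [-3.3232, 0.1024]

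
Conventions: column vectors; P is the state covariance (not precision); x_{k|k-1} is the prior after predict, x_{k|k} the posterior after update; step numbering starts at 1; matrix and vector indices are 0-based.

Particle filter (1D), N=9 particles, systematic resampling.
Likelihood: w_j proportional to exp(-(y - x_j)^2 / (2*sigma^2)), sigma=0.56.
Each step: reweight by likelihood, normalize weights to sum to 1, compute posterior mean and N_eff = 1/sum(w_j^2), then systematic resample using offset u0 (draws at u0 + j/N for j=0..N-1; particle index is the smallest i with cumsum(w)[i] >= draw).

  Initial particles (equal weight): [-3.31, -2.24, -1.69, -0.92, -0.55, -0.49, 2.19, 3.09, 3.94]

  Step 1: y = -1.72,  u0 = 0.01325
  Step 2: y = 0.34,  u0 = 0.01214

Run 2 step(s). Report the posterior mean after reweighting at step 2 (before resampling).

step 1: w=[0.0080, 0.2915, 0.4480, 0.1617, 0.0506, 0.0402, 0.0000, 0.0000, 0.0000]  mean=-1.6328  Neff=3.1637  idx=[1, 1, 1, 2, 2, 2, 2, 3, 3]
step 2: w=[0.0001, 0.0001, 0.0001, 0.0085, 0.0085, 0.0085, 0.0085, 0.4828, 0.4828]  mean=-0.9468  Neff=2.1440  idx=[4, 7, 7, 7, 7, 8, 8, 8, 8]

post_mean = -0.9468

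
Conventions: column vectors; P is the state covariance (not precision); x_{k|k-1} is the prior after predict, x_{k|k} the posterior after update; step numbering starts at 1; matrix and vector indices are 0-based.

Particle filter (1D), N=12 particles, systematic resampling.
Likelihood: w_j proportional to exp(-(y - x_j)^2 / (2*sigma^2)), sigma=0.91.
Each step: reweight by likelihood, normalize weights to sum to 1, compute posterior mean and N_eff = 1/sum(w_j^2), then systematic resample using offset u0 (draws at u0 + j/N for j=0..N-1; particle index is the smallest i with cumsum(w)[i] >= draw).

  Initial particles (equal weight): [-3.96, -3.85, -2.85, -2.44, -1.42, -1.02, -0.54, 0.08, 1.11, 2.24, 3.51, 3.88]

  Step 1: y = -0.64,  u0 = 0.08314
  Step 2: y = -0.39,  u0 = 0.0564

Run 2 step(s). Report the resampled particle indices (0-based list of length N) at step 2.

resampled_idx = [0, 2, 3, 4, 5, 5, 6, 7, 8, 8, 9, 10]

step 1: w=[0.0003, 0.0005, 0.0142, 0.0383, 0.1874, 0.2480, 0.2690, 0.1979, 0.0426, 0.0018, 0.0000, 0.0000]  mean=-0.7344  Neff=4.7255  idx=[4, 4, 5, 5, 5, 6, 6, 6, 6, 7, 7, 9]
step 2: w=[0.0577, 0.0577, 0.0862, 0.0862, 0.0862, 0.1081, 0.1081, 0.1081, 0.1081, 0.0959, 0.0959, 0.0017]  mean=-0.6422  Neff=10.6267  idx=[0, 2, 3, 4, 5, 5, 6, 7, 8, 8, 9, 10]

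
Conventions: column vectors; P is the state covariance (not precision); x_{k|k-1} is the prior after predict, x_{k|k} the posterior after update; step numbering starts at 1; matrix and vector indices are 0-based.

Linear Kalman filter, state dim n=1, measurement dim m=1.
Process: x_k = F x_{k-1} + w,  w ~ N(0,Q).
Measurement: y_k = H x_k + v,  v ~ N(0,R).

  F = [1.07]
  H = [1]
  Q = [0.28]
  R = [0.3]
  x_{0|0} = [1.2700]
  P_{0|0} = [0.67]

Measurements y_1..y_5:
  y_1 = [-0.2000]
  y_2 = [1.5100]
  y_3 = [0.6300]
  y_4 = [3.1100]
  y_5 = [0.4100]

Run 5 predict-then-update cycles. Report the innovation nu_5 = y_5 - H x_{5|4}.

innov = [-2.0106]

step 1: x^-=[1.3589]  P^-=[1.0471]  S=[1.3471]  K=[0.7773]  nu=[-1.5589]  x^+=[0.1472]  P^+=[0.2332]
step 2: x^-=[0.1575]  P^-=[0.5470]  S=[0.8470]  K=[0.6458]  nu=[1.3525]  x^+=[1.0309]  P^+=[0.1937]
step 3: x^-=[1.1031]  P^-=[0.5018]  S=[0.8018]  K=[0.6258]  nu=[-0.4731]  x^+=[0.8070]  P^+=[0.1878]
step 4: x^-=[0.8635]  P^-=[0.4950]  S=[0.7950]  K=[0.6226]  nu=[2.2465]  x^+=[2.2622]  P^+=[0.1868]
step 5: x^-=[2.4206]  P^-=[0.4939]  S=[0.7939]  K=[0.6221]  nu=[-2.0106]  x^+=[1.1698]  P^+=[0.1866]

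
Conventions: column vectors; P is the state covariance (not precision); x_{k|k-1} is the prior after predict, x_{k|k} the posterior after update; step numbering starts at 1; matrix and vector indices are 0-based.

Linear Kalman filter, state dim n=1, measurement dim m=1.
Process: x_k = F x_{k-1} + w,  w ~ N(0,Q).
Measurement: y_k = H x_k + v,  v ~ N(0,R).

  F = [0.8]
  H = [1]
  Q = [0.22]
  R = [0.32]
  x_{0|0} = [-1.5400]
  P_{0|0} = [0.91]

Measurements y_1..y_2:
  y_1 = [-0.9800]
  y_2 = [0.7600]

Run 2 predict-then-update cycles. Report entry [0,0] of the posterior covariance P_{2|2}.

P_post[0,0] = 0.1708

step 1: x^-=[-1.2320]  P^-=[0.8024]  S=[1.1224]  K=[0.7149]  nu=[0.2520]  x^+=[-1.0518]  P^+=[0.2288]
step 2: x^-=[-0.8415]  P^-=[0.3664]  S=[0.6864]  K=[0.5338]  nu=[1.6015]  x^+=[0.0134]  P^+=[0.1708]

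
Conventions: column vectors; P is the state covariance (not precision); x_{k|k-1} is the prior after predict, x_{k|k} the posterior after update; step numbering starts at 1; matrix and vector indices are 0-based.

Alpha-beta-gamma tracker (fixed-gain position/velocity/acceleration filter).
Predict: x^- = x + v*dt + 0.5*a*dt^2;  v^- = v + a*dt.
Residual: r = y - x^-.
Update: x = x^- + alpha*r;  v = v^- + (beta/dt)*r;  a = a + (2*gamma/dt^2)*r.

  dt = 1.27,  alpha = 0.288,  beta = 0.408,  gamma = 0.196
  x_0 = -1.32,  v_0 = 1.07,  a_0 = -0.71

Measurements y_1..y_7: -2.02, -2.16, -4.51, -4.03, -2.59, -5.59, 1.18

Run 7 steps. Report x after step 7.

x_post = 0.8485

step 1: x_pred=-0.5337  r=-1.4863  x^+=-0.9617  v^+=-0.3092  a^+=-1.0712
step 2: x_pred=-2.2183  r=0.0583  x^+=-2.2015  v^+=-1.6509  a^+=-1.0571
step 3: x_pred=-5.1507  r=0.6407  x^+=-4.9662  v^+=-2.7876  a^+=-0.9014
step 4: x_pred=-9.2333  r=5.2033  x^+=-7.7347  v^+=-2.2607  a^+=0.3633
step 5: x_pred=-10.3129  r=7.7229  x^+=-8.0887  v^+=0.6817  a^+=2.2402
step 6: x_pred=-5.4163  r=-0.1737  x^+=-5.4663  v^+=3.4710  a^+=2.1980
step 7: x_pred=0.7144  r=0.4656  x^+=0.8485  v^+=6.4120  a^+=2.3112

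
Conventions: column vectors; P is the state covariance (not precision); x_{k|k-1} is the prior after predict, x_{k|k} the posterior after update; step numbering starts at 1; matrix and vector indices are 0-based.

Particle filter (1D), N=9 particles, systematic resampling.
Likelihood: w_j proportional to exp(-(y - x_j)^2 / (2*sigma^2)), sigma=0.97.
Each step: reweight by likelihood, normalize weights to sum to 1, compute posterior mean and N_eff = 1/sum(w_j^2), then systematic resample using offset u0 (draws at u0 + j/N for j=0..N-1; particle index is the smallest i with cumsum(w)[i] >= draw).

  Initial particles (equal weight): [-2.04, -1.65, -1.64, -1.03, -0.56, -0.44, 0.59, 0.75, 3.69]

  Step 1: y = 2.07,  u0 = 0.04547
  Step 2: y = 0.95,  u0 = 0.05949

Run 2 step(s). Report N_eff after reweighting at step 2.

N_eff = 6.6900

step 1: w=[0.0001, 0.0006, 0.0007, 0.0059, 0.0247, 0.0343, 0.3048, 0.3868, 0.2420]  mean=1.3257  Neff=3.3012  idx=[5, 6, 6, 7, 7, 7, 7, 8, 8]
step 2: w=[0.0580, 0.1511, 0.1511, 0.1585, 0.1585, 0.1585, 0.1585, 0.0030, 0.0030]  mean=0.6503  Neff=6.6900  idx=[1, 1, 2, 3, 3, 4, 5, 6, 6]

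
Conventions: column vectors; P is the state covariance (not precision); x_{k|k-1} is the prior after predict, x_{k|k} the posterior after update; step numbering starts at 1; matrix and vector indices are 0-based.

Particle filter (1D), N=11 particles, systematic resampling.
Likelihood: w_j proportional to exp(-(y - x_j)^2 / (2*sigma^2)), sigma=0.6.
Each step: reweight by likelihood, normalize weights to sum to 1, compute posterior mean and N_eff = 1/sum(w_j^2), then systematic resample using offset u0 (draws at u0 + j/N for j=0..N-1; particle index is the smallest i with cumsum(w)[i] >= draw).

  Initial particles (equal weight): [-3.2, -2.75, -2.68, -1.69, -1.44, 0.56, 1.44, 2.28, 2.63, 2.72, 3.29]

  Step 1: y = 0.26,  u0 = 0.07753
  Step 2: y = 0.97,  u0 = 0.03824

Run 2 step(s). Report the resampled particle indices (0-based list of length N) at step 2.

step 1: w=[0.0000, 0.0000, 0.0000, 0.0048, 0.0171, 0.8370, 0.1371, 0.0033, 0.0004, 0.0002, 0.0000]  mean=0.6424  Neff=1.3894  idx=[5, 5, 5, 5, 5, 5, 5, 5, 5, 6, 6]
step 2: w=[0.0921, 0.0921, 0.0921, 0.0921, 0.0921, 0.0921, 0.0921, 0.0921, 0.0921, 0.0856, 0.0856]  mean=0.7106  Neff=10.9916  idx=[0, 1, 2, 3, 4, 5, 6, 7, 8, 9, 10]

resampled_idx = [0, 1, 2, 3, 4, 5, 6, 7, 8, 9, 10]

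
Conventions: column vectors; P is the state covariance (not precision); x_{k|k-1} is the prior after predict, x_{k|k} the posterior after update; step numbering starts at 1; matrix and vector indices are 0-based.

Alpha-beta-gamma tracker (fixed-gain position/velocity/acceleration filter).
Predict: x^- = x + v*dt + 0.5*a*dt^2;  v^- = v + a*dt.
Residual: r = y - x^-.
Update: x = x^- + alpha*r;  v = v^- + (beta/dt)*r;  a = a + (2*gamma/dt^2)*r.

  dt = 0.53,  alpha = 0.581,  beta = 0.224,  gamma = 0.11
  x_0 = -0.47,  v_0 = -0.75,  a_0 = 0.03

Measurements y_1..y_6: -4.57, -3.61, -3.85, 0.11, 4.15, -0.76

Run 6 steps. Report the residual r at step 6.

step 1: x_pred=-0.8633  r=-3.7067  x^+=-3.0169  v^+=-2.3007  a^+=-2.8731
step 2: x_pred=-4.6398  r=1.0298  x^+=-4.0415  v^+=-3.3882  a^+=-2.0666
step 3: x_pred=-6.1275  r=2.2775  x^+=-4.8043  v^+=-3.5209  a^+=-0.2828
step 4: x_pred=-6.7101  r=6.8201  x^+=-2.7476  v^+=-0.7884  a^+=5.0586
step 5: x_pred=-2.4550  r=6.6050  x^+=1.3825  v^+=4.6842  a^+=10.2316
step 6: x_pred=5.3022  r=-6.0622  x^+=1.7801  v^+=7.5449  a^+=5.4837

resid = -6.0622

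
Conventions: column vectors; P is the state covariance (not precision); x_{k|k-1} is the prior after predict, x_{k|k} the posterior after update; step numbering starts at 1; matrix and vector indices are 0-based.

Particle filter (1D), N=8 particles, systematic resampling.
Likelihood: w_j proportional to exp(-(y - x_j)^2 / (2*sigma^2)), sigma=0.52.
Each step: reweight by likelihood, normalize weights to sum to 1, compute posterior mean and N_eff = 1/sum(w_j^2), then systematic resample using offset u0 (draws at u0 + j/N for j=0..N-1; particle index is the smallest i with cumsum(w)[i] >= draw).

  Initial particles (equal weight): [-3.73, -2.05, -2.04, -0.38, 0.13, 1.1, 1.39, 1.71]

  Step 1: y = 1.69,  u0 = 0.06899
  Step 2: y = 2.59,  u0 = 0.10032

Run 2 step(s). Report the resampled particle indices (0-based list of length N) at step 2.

resampled_idx = [2, 4, 5, 5, 6, 6, 7, 7]

step 1: w=[0.0000, 0.0000, 0.0000, 0.0002, 0.0047, 0.2205, 0.3553, 0.4194]  mean=1.4541  Neff=2.8509  idx=[5, 5, 6, 6, 6, 7, 7, 7]
step 2: w=[0.0172, 0.0172, 0.0728, 0.0728, 0.0728, 0.2491, 0.2491, 0.2491]  mean=1.6192  Neff=4.9348  idx=[2, 4, 5, 5, 6, 6, 7, 7]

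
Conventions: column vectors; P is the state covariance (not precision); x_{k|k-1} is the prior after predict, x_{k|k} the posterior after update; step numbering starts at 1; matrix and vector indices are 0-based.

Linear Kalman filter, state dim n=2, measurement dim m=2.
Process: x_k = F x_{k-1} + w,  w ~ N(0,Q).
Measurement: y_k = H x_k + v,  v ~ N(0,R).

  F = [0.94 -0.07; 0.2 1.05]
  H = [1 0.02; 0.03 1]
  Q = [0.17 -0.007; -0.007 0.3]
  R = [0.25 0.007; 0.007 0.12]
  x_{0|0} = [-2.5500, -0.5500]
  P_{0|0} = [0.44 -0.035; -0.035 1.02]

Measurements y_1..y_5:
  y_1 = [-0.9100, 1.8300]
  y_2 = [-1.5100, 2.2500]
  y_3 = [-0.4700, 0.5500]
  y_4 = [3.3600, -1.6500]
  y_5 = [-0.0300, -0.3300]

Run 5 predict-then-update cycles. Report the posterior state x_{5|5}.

step 1: x^-=[-2.3585, -1.0875]  P^-=[0.5684 -0.0333; -0.0333 1.4275]  S=[0.8176 0.0193; 0.0193 1.5460]  K=[0.6948 -0.0192; -0.0276 0.9230]  nu=[1.4702, 2.9883]  x^+=[-1.3943, 1.6302]  P^+=[0.1736 -0.0026; -0.0026 0.1107]
step 2: x^-=[-1.4247, 1.4329]  P^-=[0.3243 0.0149; 0.0149 0.4278]  S=[0.5751 0.0402; 0.0402 0.5490]  K=[0.5642 0.0036; -0.0138 0.7811]  nu=[-0.1139, 0.8599]  x^+=[-1.4859, 2.1061]  P^+=[0.1411 0.0001; 0.0001 0.0936]
step 3: x^-=[-1.5442, 1.9142]  P^-=[0.2951 0.0128; 0.0128 0.4089]  S=[0.5458 0.0368; 0.0368 0.5300]  K=[0.5409 0.0032; -0.0138 0.7733]  nu=[1.0359, -1.3179]  x^+=[-0.9881, 0.8808]  P^+=[0.1353 0.0001; 0.0001 0.0927]
step 4: x^-=[-0.9905, 0.7272]  P^-=[0.2900 0.0117; 0.0117 0.4077]  S=[0.5406 0.0356; 0.0356 0.5286]  K=[0.5366 0.0025; -0.0141 0.7728]  nu=[4.3359, -2.3475]  x^+=[1.3304, -1.1480]  P^+=[0.1342 0.0000; 0.0000 0.0926]
step 5: x^-=[1.3310, -0.9393]  P^-=[0.2890 0.0114; 0.0114 0.4075]  S=[0.5396 0.0353; 0.0353 0.5285]  K=[0.5358 0.0023; -0.0142 0.7727]  nu=[-1.3422, 0.5694]  x^+=[0.6131, -0.4803]  P^+=[0.1340 0.0000; 0.0000 0.0926]

x_post = [0.6131, -0.4803]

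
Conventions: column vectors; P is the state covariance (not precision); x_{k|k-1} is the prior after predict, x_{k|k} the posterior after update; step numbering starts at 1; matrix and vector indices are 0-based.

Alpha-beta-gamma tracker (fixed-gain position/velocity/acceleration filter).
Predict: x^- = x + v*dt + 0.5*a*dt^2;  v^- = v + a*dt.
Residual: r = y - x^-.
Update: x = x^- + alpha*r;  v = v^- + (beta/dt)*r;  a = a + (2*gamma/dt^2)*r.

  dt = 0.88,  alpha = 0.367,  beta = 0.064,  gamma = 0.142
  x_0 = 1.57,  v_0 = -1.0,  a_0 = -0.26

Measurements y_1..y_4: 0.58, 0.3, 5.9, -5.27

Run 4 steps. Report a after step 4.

a_post = 0.2496

step 1: x_pred=0.5893  r=-0.0093  x^+=0.5859  v^+=-1.2295  a^+=-0.2634
step 2: x_pred=-0.5980  r=0.8980  x^+=-0.2685  v^+=-1.3960  a^+=0.0659
step 3: x_pred=-1.4714  r=7.3714  x^+=1.2339  v^+=-0.8019  a^+=2.7693
step 4: x_pred=1.6005  r=-6.8705  x^+=-0.9210  v^+=1.1354  a^+=0.2496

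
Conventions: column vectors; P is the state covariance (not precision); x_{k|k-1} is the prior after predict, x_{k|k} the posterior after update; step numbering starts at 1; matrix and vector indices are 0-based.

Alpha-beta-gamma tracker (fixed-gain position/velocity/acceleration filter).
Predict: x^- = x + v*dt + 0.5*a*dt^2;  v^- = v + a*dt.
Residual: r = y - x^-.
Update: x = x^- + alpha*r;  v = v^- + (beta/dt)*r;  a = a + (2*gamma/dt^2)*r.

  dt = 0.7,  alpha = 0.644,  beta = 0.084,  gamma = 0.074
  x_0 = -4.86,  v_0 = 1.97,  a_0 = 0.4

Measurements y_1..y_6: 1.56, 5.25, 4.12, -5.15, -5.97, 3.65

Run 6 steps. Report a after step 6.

step 1: x_pred=-3.3830  r=4.9430  x^+=-0.1997  v^+=2.8432  a^+=1.8930
step 2: x_pred=2.2543  r=2.9957  x^+=4.1835  v^+=4.5277  a^+=2.7978
step 3: x_pred=8.0384  r=-3.9184  x^+=5.5150  v^+=6.0160  a^+=1.6143
step 4: x_pred=10.1217  r=-15.2717  x^+=0.2867  v^+=5.3134  a^+=-2.9984
step 5: x_pred=3.2715  r=-9.2415  x^+=-2.6800  v^+=2.1056  a^+=-5.7897
step 6: x_pred=-2.6246  r=6.2746  x^+=1.4162  v^+=-1.1942  a^+=-3.8945

a_post = -3.8945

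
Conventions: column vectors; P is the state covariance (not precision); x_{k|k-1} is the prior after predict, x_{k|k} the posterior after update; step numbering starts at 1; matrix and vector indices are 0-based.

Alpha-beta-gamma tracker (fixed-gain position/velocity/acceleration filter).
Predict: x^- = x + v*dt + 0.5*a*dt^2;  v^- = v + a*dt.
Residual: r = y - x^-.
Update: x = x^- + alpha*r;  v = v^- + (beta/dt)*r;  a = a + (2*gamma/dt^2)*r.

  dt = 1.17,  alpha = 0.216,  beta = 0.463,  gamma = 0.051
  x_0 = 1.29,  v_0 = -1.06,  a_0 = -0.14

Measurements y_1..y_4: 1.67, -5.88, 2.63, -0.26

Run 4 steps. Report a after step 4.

a_post = 0.3900

step 1: x_pred=-0.0460  r=1.7160  x^+=0.3246  v^+=-0.5447  a^+=-0.0121
step 2: x_pred=-0.3210  r=-5.5590  x^+=-1.5217  v^+=-2.7588  a^+=-0.4263
step 3: x_pred=-5.0413  r=7.6713  x^+=-3.3843  v^+=-0.2219  a^+=0.1453
step 4: x_pred=-3.5445  r=3.2845  x^+=-2.8350  v^+=1.2478  a^+=0.3900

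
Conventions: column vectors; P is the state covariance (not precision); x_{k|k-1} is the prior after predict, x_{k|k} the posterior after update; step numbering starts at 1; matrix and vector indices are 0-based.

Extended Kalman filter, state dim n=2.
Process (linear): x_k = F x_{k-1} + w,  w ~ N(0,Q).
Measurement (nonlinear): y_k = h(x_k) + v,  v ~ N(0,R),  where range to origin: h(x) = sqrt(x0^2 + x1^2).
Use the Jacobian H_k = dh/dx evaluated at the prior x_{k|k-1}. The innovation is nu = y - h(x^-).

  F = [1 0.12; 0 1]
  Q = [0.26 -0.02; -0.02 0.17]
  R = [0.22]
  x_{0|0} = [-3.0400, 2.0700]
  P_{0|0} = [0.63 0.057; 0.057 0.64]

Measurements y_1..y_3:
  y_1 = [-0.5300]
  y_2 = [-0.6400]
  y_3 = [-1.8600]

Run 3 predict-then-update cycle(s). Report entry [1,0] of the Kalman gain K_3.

step 1: x^-=[-2.7916, 2.0700]  P^-=[0.9129 0.1138; 0.1138 0.8100]  H_jac=[-0.8033 0.5956]  S=[0.9875]  K=[-0.6739; 0.3960]  nu=[-4.0053]  x^+=[-0.0923, 0.4839]  P^+=[0.4644 0.3773; 0.3773 0.6551]
step 2: x^-=[-0.0342, 0.4839]  P^-=[0.8244 0.4360; 0.4360 0.8251]  H_jac=[-0.0705 0.9975]  S=[0.9838]  K=[0.3830; 0.8054]  nu=[-1.1251]  x^+=[-0.4651, -0.4222]  P^+=[0.6801 0.1325; 0.1325 0.1870]
step 3: x^-=[-0.5157, -0.4222]  P^-=[0.9746 0.1349; 0.1349 0.3570]  H_jac=[-0.7738 -0.6335]  S=[1.0790]  K=[-0.7781; -0.3064]  nu=[-2.5265]  x^+=[1.4501, 0.3518]  P^+=[0.3213 -0.1223; -0.1223 0.2557]

K[1,0] = -0.3064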